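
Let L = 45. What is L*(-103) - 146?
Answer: -4781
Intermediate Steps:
L*(-103) - 146 = 45*(-103) - 146 = -4635 - 146 = -4781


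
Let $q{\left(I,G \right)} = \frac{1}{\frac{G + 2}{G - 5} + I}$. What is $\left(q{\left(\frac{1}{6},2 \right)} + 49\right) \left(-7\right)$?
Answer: $-337$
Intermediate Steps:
$q{\left(I,G \right)} = \frac{1}{I + \frac{2 + G}{-5 + G}}$ ($q{\left(I,G \right)} = \frac{1}{\frac{2 + G}{-5 + G} + I} = \frac{1}{I + \frac{2 + G}{-5 + G}}$)
$\left(q{\left(\frac{1}{6},2 \right)} + 49\right) \left(-7\right) = \left(\frac{-5 + 2}{2 + 2 - \frac{5}{6} + \frac{2}{6}} + 49\right) \left(-7\right) = \left(\frac{1}{2 + 2 - \frac{5}{6} + 2 \cdot \frac{1}{6}} \left(-3\right) + 49\right) \left(-7\right) = \left(\frac{1}{2 + 2 - \frac{5}{6} + \frac{1}{3}} \left(-3\right) + 49\right) \left(-7\right) = \left(\frac{1}{\frac{7}{2}} \left(-3\right) + 49\right) \left(-7\right) = \left(\frac{2}{7} \left(-3\right) + 49\right) \left(-7\right) = \left(- \frac{6}{7} + 49\right) \left(-7\right) = \frac{337}{7} \left(-7\right) = -337$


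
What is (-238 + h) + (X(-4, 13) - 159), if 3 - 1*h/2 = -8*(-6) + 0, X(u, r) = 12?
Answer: -475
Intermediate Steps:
h = -90 (h = 6 - 2*(-8*(-6) + 0) = 6 - 2*(48 + 0) = 6 - 2*48 = 6 - 96 = -90)
(-238 + h) + (X(-4, 13) - 159) = (-238 - 90) + (12 - 159) = -328 - 147 = -475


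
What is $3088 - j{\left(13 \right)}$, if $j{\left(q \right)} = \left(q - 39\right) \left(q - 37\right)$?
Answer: $2464$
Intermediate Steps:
$j{\left(q \right)} = \left(-39 + q\right) \left(-37 + q\right)$
$3088 - j{\left(13 \right)} = 3088 - \left(1443 + 13^{2} - 988\right) = 3088 - \left(1443 + 169 - 988\right) = 3088 - 624 = 2464$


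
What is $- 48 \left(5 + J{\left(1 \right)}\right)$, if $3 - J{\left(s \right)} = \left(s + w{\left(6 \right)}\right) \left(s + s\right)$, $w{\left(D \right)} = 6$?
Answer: $288$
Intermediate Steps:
$J{\left(s \right)} = 3 - 2 s \left(6 + s\right)$ ($J{\left(s \right)} = 3 - \left(s + 6\right) \left(s + s\right) = 3 - \left(6 + s\right) 2 s = 3 - 2 s \left(6 + s\right)$)
$- 48 \left(5 + J{\left(1 \right)}\right) = - 48 \left(5 - \left(9 + 2\right)\right) = - 48 \left(5 - 11\right) = \left(-48\right) \left(-6\right) = 288$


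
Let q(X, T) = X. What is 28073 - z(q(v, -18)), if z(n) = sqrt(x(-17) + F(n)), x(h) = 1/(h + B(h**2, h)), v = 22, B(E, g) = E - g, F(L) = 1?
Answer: 28073 - sqrt(290)/17 ≈ 28072.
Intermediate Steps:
x(h) = h**(-2) (x(h) = 1/(h + (h**2 - h)) = 1/(h**2) = h**(-2))
z(n) = sqrt(290)/17 (z(n) = sqrt((-17)**(-2) + 1) = sqrt(1/289 + 1) = sqrt(290/289) = sqrt(290)/17)
28073 - z(q(v, -18)) = 28073 - sqrt(290)/17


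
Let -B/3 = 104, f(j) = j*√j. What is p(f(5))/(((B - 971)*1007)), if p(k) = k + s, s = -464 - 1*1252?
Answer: 1716/1291981 - 5*√5/1291981 ≈ 0.0013195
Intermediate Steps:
f(j) = j^(3/2)
s = -1716 (s = -464 - 1252 = -1716)
B = -312 (B = -3*104 = -312)
p(k) = -1716 + k (p(k) = k - 1716 = -1716 + k)
p(f(5))/(((B - 971)*1007)) = (-1716 + 5^(3/2))/(((-312 - 971)*1007)) = (-1716 + 5*√5)/((-1283*1007)) = (-1716 + 5*√5)/(-1291981) = (-1716 + 5*√5)*(-1/1291981) = 1716/1291981 - 5*√5/1291981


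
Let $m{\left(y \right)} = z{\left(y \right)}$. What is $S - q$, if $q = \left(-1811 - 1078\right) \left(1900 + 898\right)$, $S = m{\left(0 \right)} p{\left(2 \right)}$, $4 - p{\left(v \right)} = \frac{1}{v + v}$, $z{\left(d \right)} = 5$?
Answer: $\frac{32333763}{4} \approx 8.0834 \cdot 10^{6}$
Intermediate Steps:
$m{\left(y \right)} = 5$
$p{\left(v \right)} = 4 - \frac{1}{2 v}$ ($p{\left(v \right)} = 4 - \frac{1}{v + v} = 4 - \frac{1}{2 v}$)
$S = \frac{75}{4}$ ($S = 5 \left(4 - \frac{1}{2 \cdot 2}\right) = 5 \left(4 - \frac{1}{4}\right) = 5 \cdot \frac{15}{4} = \frac{75}{4} \approx 18.75$)
$q = -8083422$ ($q = \left(-2889\right) 2798 = -8083422$)
$S - q = \frac{75}{4} - -8083422 = \frac{75}{4} + 8083422 = \frac{32333763}{4}$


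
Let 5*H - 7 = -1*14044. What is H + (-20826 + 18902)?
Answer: -23657/5 ≈ -4731.4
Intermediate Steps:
H = -14037/5 (H = 7/5 + (-1*14044)/5 = 7/5 + (1/5)*(-14044) = 7/5 - 14044/5 = -14037/5 ≈ -2807.4)
H + (-20826 + 18902) = -14037/5 + (-20826 + 18902) = -14037/5 - 1924 = -23657/5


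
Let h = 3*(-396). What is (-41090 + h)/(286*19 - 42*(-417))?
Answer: -21139/11474 ≈ -1.8423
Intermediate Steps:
h = -1188
(-41090 + h)/(286*19 - 42*(-417)) = (-41090 - 1188)/(286*19 - 42*(-417)) = -42278/(5434 + 17514) = -42278/22948 = -42278*1/22948 = -21139/11474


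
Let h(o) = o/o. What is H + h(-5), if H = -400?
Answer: -399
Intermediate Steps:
h(o) = 1
H + h(-5) = -400 + 1 = -399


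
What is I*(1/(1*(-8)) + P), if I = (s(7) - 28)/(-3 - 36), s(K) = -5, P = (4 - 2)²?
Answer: 341/104 ≈ 3.2788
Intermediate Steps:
P = 4 (P = 2² = 4)
I = 11/13 (I = (-5 - 28)/(-3 - 36) = -33/(-39) = -33*(-1/39) = 11/13 ≈ 0.84615)
I*(1/(1*(-8)) + P) = 11*(1/(1*(-8)) + 4)/13 = 11*(1/(-8) + 4)/13 = 11*(-⅛ + 4)/13 = (11/13)*(31/8) = 341/104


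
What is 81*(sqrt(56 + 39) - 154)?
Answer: -12474 + 81*sqrt(95) ≈ -11685.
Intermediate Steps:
81*(sqrt(56 + 39) - 154) = 81*(sqrt(95) - 154) = 81*(-154 + sqrt(95)) = -12474 + 81*sqrt(95)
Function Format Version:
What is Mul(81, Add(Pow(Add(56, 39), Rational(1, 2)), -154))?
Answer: Add(-12474, Mul(81, Pow(95, Rational(1, 2)))) ≈ -11685.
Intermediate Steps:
Mul(81, Add(Pow(Add(56, 39), Rational(1, 2)), -154)) = Mul(81, Add(Pow(95, Rational(1, 2)), -154)) = Mul(81, Add(-154, Pow(95, Rational(1, 2)))) = Add(-12474, Mul(81, Pow(95, Rational(1, 2))))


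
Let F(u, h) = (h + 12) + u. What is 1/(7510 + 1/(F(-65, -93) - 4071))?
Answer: 4217/31669669 ≈ 0.00013316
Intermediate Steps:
F(u, h) = 12 + h + u (F(u, h) = (12 + h) + u = 12 + h + u)
1/(7510 + 1/(F(-65, -93) - 4071)) = 1/(7510 + 1/((12 - 93 - 65) - 4071)) = 1/(7510 + 1/(-146 - 4071)) = 1/(7510 + 1/(-4217)) = 1/(7510 - 1/4217) = 1/(31669669/4217) = 4217/31669669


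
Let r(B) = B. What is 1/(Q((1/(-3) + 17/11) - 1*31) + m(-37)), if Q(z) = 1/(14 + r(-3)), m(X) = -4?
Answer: -11/43 ≈ -0.25581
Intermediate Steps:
Q(z) = 1/11 (Q(z) = 1/(14 - 3) = 1/11)
1/(Q((1/(-3) + 17/11) - 1*31) + m(-37)) = 1/(1/11 - 4) = 1/(-43/11) = -11/43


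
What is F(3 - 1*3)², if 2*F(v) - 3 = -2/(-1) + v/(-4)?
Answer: 25/4 ≈ 6.2500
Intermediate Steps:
F(v) = 5/2 - v/8 (F(v) = 3/2 + (-2/(-1) + v/(-4))/2 = 3/2 + (-2*(-1) + v*(-¼))/2 = 3/2 + (2 - v/4)/2 = 3/2 + (1 - v/8) = 5/2 - v/8)
F(3 - 1*3)² = (5/2 - (3 - 1*3)/8)² = (5/2 - (3 - 3)/8)² = (5/2 - ⅛*0)² = (5/2 + 0)² = (5/2)² = 25/4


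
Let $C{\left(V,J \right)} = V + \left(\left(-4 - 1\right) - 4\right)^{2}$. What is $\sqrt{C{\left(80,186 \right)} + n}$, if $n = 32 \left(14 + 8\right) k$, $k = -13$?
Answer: $9 i \sqrt{111} \approx 94.821 i$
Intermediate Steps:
$C{\left(V,J \right)} = 81 + V$ ($C{\left(V,J \right)} = V + \left(-5 - 4\right)^{2} = V + \left(-9\right)^{2} = V + 81 = 81 + V$)
$n = -9152$ ($n = 32 \left(14 + 8\right) \left(-13\right) = 32 \cdot 22 \left(-13\right) = 704 \left(-13\right) = -9152$)
$\sqrt{C{\left(80,186 \right)} + n} = \sqrt{\left(81 + 80\right) - 9152} = \sqrt{161 - 9152} = \sqrt{-8991} = 9 i \sqrt{111}$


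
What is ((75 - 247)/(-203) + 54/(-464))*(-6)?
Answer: -3561/812 ≈ -4.3855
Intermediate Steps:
((75 - 247)/(-203) + 54/(-464))*(-6) = (-172*(-1/203) + 54*(-1/464))*(-6) = (172/203 - 27/232)*(-6) = (1187/1624)*(-6) = -3561/812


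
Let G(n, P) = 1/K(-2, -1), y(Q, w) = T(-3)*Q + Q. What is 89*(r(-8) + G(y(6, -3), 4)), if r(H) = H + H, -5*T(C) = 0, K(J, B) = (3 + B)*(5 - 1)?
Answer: -11303/8 ≈ -1412.9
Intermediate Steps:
K(J, B) = 12 + 4*B (K(J, B) = (3 + B)*4 = 12 + 4*B)
T(C) = 0 (T(C) = -⅕*0 = 0)
y(Q, w) = Q (y(Q, w) = 0*Q + Q = 0 + Q = Q)
G(n, P) = ⅛ (G(n, P) = 1/(12 + 4*(-1)) = 1/(12 - 4) = 1/8 = ⅛)
r(H) = 2*H
89*(r(-8) + G(y(6, -3), 4)) = 89*(2*(-8) + ⅛) = 89*(-16 + ⅛) = 89*(-127/8) = -11303/8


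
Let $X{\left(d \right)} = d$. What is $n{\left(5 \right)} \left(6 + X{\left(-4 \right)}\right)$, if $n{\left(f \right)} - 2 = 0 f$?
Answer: $4$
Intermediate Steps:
$n{\left(f \right)} = 2$ ($n{\left(f \right)} = 2 + 0 f = 2 + 0 = 2$)
$n{\left(5 \right)} \left(6 + X{\left(-4 \right)}\right) = 2 \left(6 - 4\right) = 2 \cdot 2 = 4$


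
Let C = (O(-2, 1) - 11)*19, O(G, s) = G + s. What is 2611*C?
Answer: -595308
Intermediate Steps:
C = -228 (C = ((-2 + 1) - 11)*19 = (-1 - 11)*19 = -12*19 = -228)
2611*C = 2611*(-228) = -595308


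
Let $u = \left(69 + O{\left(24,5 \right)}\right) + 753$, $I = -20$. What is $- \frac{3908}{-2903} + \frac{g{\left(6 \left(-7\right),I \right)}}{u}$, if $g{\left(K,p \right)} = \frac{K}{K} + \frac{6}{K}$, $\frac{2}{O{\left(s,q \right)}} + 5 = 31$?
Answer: $\frac{292580006}{217170527} \approx 1.3472$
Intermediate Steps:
$O{\left(s,q \right)} = \frac{1}{13}$ ($O{\left(s,q \right)} = \frac{2}{-5 + 31} = \frac{2}{26} = 2 \cdot \frac{1}{26} = \frac{1}{13}$)
$u = \frac{10687}{13}$ ($u = \left(69 + \frac{1}{13}\right) + 753 = \frac{898}{13} + 753 = \frac{10687}{13} \approx 822.08$)
$g{\left(K,p \right)} = 1 + \frac{6}{K}$
$- \frac{3908}{-2903} + \frac{g{\left(6 \left(-7\right),I \right)}}{u} = - \frac{3908}{-2903} + \frac{\frac{1}{6 \left(-7\right)} \left(6 + 6 \left(-7\right)\right)}{\frac{10687}{13}} = \left(-3908\right) \left(- \frac{1}{2903}\right) + \frac{6 - 42}{-42} \cdot \frac{13}{10687} = \frac{3908}{2903} + \left(- \frac{1}{42}\right) \left(-36\right) \frac{13}{10687} = \frac{3908}{2903} + \frac{6}{7} \cdot \frac{13}{10687} = \frac{3908}{2903} + \frac{78}{74809} = \frac{292580006}{217170527}$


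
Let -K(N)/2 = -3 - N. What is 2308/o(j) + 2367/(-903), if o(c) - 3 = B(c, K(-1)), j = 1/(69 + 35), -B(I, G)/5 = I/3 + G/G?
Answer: -217245177/189329 ≈ -1147.4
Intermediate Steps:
K(N) = 6 + 2*N (K(N) = -2*(-3 - N) = 6 + 2*N)
B(I, G) = -5 - 5*I/3 (B(I, G) = -5*(I/3 + G/G) = -5*(I*(1/3) + 1) = -5*(I/3 + 1) = -5*(1 + I/3) = -5 - 5*I/3)
j = 1/104 ≈ 0.0096154
o(c) = -2 - 5*c/3 (o(c) = 3 + (-5 - 5*c/3) = -2 - 5*c/3)
2308/o(j) + 2367/(-903) = 2308/(-2 - 5/3*1/104) + 2367/(-903) = 2308/(-2 - 5/312) + 2367*(-1/903) = 2308/(-629/312) - 789/301 = 2308*(-312/629) - 789/301 = -720096/629 - 789/301 = -217245177/189329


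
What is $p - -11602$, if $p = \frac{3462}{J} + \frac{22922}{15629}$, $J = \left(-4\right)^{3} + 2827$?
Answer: $\frac{167041920046}{14394309} \approx 11605.0$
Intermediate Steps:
$J = 2763$ ($J = -64 + 2827 = 2763$)
$p = \frac{39147028}{14394309}$ ($p = \frac{3462}{2763} + \frac{22922}{15629} = 3462 \cdot \frac{1}{2763} + 22922 \cdot \frac{1}{15629} = \frac{1154}{921} + \frac{22922}{15629} = \frac{39147028}{14394309} \approx 2.7196$)
$p - -11602 = \frac{39147028}{14394309} - -11602 = \frac{39147028}{14394309} + 11602 = \frac{167041920046}{14394309}$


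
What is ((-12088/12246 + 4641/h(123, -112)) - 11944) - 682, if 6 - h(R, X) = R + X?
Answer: -414992053/30615 ≈ -13555.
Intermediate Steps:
h(R, X) = 6 - R - X (h(R, X) = 6 - (R + X) = 6 + (-R - X) = 6 - R - X)
((-12088/12246 + 4641/h(123, -112)) - 11944) - 682 = ((-12088/12246 + 4641/(6 - 1*123 - 1*(-112))) - 11944) - 682 = ((-12088*1/12246 + 4641/(6 - 123 + 112)) - 11944) - 682 = ((-6044/6123 + 4641/(-5)) - 11944) - 682 = ((-6044/6123 + 4641*(-1/5)) - 11944) - 682 = ((-6044/6123 - 4641/5) - 11944) - 682 = (-28447063/30615 - 11944) - 682 = -394112623/30615 - 682 = -414992053/30615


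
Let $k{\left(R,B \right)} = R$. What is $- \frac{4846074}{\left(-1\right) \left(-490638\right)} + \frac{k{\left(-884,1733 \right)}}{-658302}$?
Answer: $- \frac{265812206863}{26915664723} \approx -9.8757$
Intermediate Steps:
$- \frac{4846074}{\left(-1\right) \left(-490638\right)} + \frac{k{\left(-884,1733 \right)}}{-658302} = - \frac{4846074}{\left(-1\right) \left(-490638\right)} - \frac{884}{-658302} = - \frac{4846074}{490638} - - \frac{442}{329151} = \left(-4846074\right) \frac{1}{490638} + \frac{442}{329151} = - \frac{807679}{81773} + \frac{442}{329151} = - \frac{265812206863}{26915664723}$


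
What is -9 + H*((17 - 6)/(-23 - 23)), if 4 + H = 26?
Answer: -328/23 ≈ -14.261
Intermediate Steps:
H = 22 (H = -4 + 26 = 22)
-9 + H*((17 - 6)/(-23 - 23)) = -9 + 22*((17 - 6)/(-23 - 23)) = -9 + 22*(11/(-46)) = -9 + 22*(11*(-1/46)) = -9 + 22*(-11/46) = -9 - 121/23 = -328/23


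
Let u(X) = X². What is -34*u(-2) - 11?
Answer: -147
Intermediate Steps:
-34*u(-2) - 11 = -34*(-2)² - 11 = -34*4 - 11 = -136 - 11 = -147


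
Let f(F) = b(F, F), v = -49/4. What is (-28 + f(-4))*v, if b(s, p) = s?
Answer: 392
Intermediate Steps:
v = -49/4 (v = -49*1/4 = -49/4 ≈ -12.250)
f(F) = F
(-28 + f(-4))*v = (-28 - 4)*(-49/4) = -32*(-49/4) = 392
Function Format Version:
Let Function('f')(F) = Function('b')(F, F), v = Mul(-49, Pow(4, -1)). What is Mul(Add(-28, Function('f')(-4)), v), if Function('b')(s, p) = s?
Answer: 392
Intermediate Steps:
v = Rational(-49, 4) (v = Mul(-49, Rational(1, 4)) = Rational(-49, 4) ≈ -12.250)
Function('f')(F) = F
Mul(Add(-28, Function('f')(-4)), v) = Mul(Add(-28, -4), Rational(-49, 4)) = Mul(-32, Rational(-49, 4)) = 392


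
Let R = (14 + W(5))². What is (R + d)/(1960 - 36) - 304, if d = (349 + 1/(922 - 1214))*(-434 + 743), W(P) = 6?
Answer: -139183569/561808 ≈ -247.74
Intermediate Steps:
R = 400 (R = (14 + 6)² = 20² = 400)
d = 31489263/292 (d = (349 + 1/(-292))*309 = (349 - 1/292)*309 = (101907/292)*309 = 31489263/292 ≈ 1.0784e+5)
(R + d)/(1960 - 36) - 304 = (400 + 31489263/292)/(1960 - 36) - 304 = (31606063/292)/1924 - 304 = (31606063/292)*(1/1924) - 304 = 31606063/561808 - 304 = -139183569/561808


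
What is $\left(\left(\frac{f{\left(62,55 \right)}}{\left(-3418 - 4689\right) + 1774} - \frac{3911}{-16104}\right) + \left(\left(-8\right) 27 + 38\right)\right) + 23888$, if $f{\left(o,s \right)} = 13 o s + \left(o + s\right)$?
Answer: $\frac{805804012865}{33995544} \approx 23703.0$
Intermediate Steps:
$f{\left(o,s \right)} = o + s + 13 o s$ ($f{\left(o,s \right)} = 13 o s + \left(o + s\right) = o + s + 13 o s$)
$\left(\left(\frac{f{\left(62,55 \right)}}{\left(-3418 - 4689\right) + 1774} - \frac{3911}{-16104}\right) + \left(\left(-8\right) 27 + 38\right)\right) + 23888 = \left(\left(\frac{62 + 55 + 13 \cdot 62 \cdot 55}{\left(-3418 - 4689\right) + 1774} - \frac{3911}{-16104}\right) + \left(\left(-8\right) 27 + 38\right)\right) + 23888 = \left(\left(\frac{62 + 55 + 44330}{-8107 + 1774} - - \frac{3911}{16104}\right) + \left(-216 + 38\right)\right) + 23888 = \left(\left(\frac{44447}{-6333} + \frac{3911}{16104}\right) - 178\right) + 23888 = \left(\left(44447 \left(- \frac{1}{6333}\right) + \frac{3911}{16104}\right) - 178\right) + 23888 = \left(\left(- \frac{44447}{6333} + \frac{3911}{16104}\right) - 178\right) + 23888 = \left(- \frac{230335375}{33995544} - 178\right) + 23888 = - \frac{6281542207}{33995544} + 23888 = \frac{805804012865}{33995544}$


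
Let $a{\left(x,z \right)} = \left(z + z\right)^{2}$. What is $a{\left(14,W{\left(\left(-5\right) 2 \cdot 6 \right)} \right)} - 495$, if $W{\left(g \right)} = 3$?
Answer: $-459$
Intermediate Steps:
$a{\left(x,z \right)} = 4 z^{2}$ ($a{\left(x,z \right)} = \left(2 z\right)^{2} = 4 z^{2}$)
$a{\left(14,W{\left(\left(-5\right) 2 \cdot 6 \right)} \right)} - 495 = 4 \cdot 3^{2} - 495 = 4 \cdot 9 - 495 = 36 - 495 = -459$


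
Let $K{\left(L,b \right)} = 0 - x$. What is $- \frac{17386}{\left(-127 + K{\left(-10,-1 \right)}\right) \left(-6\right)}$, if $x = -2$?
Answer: $- \frac{8693}{375} \approx -23.181$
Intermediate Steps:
$K{\left(L,b \right)} = 2$ ($K{\left(L,b \right)} = 0 - -2 = 0 + 2 = 2$)
$- \frac{17386}{\left(-127 + K{\left(-10,-1 \right)}\right) \left(-6\right)} = - \frac{17386}{\left(-127 + 2\right) \left(-6\right)} = - \frac{17386}{\left(-125\right) \left(-6\right)} = - \frac{17386}{750} = \left(-17386\right) \frac{1}{750} = - \frac{8693}{375}$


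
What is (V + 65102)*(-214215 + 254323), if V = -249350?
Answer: -7389818784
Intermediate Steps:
(V + 65102)*(-214215 + 254323) = (-249350 + 65102)*(-214215 + 254323) = -184248*40108 = -7389818784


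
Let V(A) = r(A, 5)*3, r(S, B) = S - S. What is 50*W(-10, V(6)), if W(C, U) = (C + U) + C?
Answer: -1000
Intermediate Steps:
r(S, B) = 0
V(A) = 0 (V(A) = 0*3 = 0)
W(C, U) = U + 2*C
50*W(-10, V(6)) = 50*(0 + 2*(-10)) = 50*(0 - 20) = 50*(-20) = -1000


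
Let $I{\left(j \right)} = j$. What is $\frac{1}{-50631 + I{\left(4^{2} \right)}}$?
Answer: $- \frac{1}{50615} \approx -1.9757 \cdot 10^{-5}$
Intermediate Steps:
$\frac{1}{-50631 + I{\left(4^{2} \right)}} = \frac{1}{-50631 + 4^{2}} = \frac{1}{-50631 + 16} = \frac{1}{-50615} = - \frac{1}{50615}$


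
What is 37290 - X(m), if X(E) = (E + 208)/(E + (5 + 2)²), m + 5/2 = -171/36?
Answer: 6226627/167 ≈ 37285.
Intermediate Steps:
m = -29/4 (m = -5/2 - 171/36 = -5/2 - 171*1/36 = -5/2 - 19/4 = -29/4 ≈ -7.2500)
X(E) = (208 + E)/(49 + E) (X(E) = (208 + E)/(E + 7²) = (208 + E)/(E + 49) = (208 + E)/(49 + E))
37290 - X(m) = 37290 - (208 - 29/4)/(49 - 29/4) = 37290 - 803/(167/4*4) = 37290 - 4*803/(167*4) = 37290 - 1*803/167 = 37290 - 803/167 = 6226627/167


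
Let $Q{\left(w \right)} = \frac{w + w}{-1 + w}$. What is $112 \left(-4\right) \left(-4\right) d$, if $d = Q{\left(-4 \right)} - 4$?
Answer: $- \frac{21504}{5} \approx -4300.8$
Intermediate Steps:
$Q{\left(w \right)} = \frac{2 w}{-1 + w}$
$d = - \frac{12}{5}$ ($d = 2 \left(-4\right) \frac{1}{-1 - 4} - 4 = 2 \left(-4\right) \frac{1}{-5} - 4 = 2 \left(-4\right) \left(- \frac{1}{5}\right) - 4 = \frac{8}{5} - 4 = - \frac{12}{5} \approx -2.4$)
$112 \left(-4\right) \left(-4\right) d = 112 \left(-4\right) \left(-4\right) \left(- \frac{12}{5}\right) = 112 \cdot 16 \left(- \frac{12}{5}\right) = 112 \left(- \frac{192}{5}\right) = - \frac{21504}{5}$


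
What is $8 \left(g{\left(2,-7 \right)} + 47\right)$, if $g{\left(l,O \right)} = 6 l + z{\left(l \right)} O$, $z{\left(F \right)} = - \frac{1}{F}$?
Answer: $500$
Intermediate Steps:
$g{\left(l,O \right)} = 6 l - \frac{O}{l}$ ($g{\left(l,O \right)} = 6 l + - \frac{1}{l} O = 6 l - \frac{O}{l}$)
$8 \left(g{\left(2,-7 \right)} + 47\right) = 8 \left(\left(6 \cdot 2 - - \frac{7}{2}\right) + 47\right) = 8 \left(\left(12 - \left(-7\right) \frac{1}{2}\right) + 47\right) = 8 \left(\left(12 + \frac{7}{2}\right) + 47\right) = 8 \left(\frac{31}{2} + 47\right) = 8 \cdot \frac{125}{2} = 500$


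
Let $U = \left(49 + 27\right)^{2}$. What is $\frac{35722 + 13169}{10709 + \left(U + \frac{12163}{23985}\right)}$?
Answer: $\frac{1172650635}{395404888} \approx 2.9657$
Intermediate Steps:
$U = 5776$ ($U = 76^{2} = 5776$)
$\frac{35722 + 13169}{10709 + \left(U + \frac{12163}{23985}\right)} = \frac{35722 + 13169}{10709 + \left(5776 + \frac{12163}{23985}\right)} = \frac{48891}{10709 + \left(5776 + 12163 \cdot \frac{1}{23985}\right)} = \frac{48891}{10709 + \left(5776 + \frac{12163}{23985}\right)} = \frac{48891}{10709 + \frac{138549523}{23985}} = \frac{48891}{\frac{395404888}{23985}} = 48891 \cdot \frac{23985}{395404888} = \frac{1172650635}{395404888}$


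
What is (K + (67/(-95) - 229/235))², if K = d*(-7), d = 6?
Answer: 1521468036/797449 ≈ 1907.9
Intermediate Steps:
K = -42 (K = 6*(-7) = -42)
(K + (67/(-95) - 229/235))² = (-42 + (67/(-95) - 229/235))² = (-42 + (67*(-1/95) - 229*1/235))² = (-42 + (-67/95 - 229/235))² = (-42 - 1500/893)² = (-39006/893)² = 1521468036/797449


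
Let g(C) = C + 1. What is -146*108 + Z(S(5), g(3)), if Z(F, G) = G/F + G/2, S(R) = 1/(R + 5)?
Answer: -15726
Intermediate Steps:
g(C) = 1 + C
S(R) = 1/(5 + R)
Z(F, G) = G/2 + G/F (Z(F, G) = G/F + G*(½) = G/F + G/2 = G/2 + G/F)
-146*108 + Z(S(5), g(3)) = -146*108 + ((1 + 3)/2 + (1 + 3)/(1/(5 + 5))) = -15768 + ((½)*4 + 4/(1/10)) = -15768 + (2 + 4/(⅒)) = -15768 + (2 + 4*10) = -15768 + (2 + 40) = -15768 + 42 = -15726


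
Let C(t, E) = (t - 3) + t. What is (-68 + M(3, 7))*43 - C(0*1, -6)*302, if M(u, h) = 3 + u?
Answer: -1760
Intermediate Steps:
C(t, E) = -3 + 2*t (C(t, E) = (-3 + t) + t = -3 + 2*t)
(-68 + M(3, 7))*43 - C(0*1, -6)*302 = (-68 + (3 + 3))*43 - (-3 + 2*(0*1))*302 = (-68 + 6)*43 - (-3 + 2*0)*302 = -62*43 - (-3 + 0)*302 = -2666 - (-3)*302 = -2666 - 1*(-906) = -2666 + 906 = -1760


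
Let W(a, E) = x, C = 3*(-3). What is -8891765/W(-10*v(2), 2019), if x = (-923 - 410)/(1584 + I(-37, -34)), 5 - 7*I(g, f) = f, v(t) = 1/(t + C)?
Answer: 98938669155/9331 ≈ 1.0603e+7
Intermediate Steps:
C = -9
v(t) = 1/(-9 + t) (v(t) = 1/(t - 9) = 1/(-9 + t))
I(g, f) = 5/7 - f/7
x = -9331/11127 (x = (-923 - 410)/(1584 + (5/7 - ⅐*(-34))) = -1333/(1584 + (5/7 + 34/7)) = -1333/(1584 + 39/7) = -1333/11127/7 = -1333*7/11127 = -9331/11127 ≈ -0.83859)
W(a, E) = -9331/11127
-8891765/W(-10*v(2), 2019) = -8891765/(-9331/11127) = -8891765*(-11127/9331) = 98938669155/9331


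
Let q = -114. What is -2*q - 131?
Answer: 97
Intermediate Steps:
-2*q - 131 = -2*(-114) - 131 = 228 - 131 = 97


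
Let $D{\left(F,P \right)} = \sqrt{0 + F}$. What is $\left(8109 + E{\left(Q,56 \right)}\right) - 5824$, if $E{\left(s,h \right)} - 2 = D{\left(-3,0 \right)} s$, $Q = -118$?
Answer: $2287 - 118 i \sqrt{3} \approx 2287.0 - 204.38 i$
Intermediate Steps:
$D{\left(F,P \right)} = \sqrt{F}$
$E{\left(s,h \right)} = 2 + i s \sqrt{3}$ ($E{\left(s,h \right)} = 2 + \sqrt{-3} s = 2 + i \sqrt{3} s = 2 + i s \sqrt{3}$)
$\left(8109 + E{\left(Q,56 \right)}\right) - 5824 = \left(8109 + \left(2 + i \left(-118\right) \sqrt{3}\right)\right) - 5824 = \left(8109 + \left(2 - 118 i \sqrt{3}\right)\right) - 5824 = \left(8111 - 118 i \sqrt{3}\right) - 5824 = 2287 - 118 i \sqrt{3}$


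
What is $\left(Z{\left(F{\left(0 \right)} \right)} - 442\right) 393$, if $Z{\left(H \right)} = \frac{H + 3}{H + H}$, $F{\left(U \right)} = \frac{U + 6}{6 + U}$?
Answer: $-172920$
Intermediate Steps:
$F{\left(U \right)} = 1$ ($F{\left(U \right)} = \frac{6 + U}{6 + U} = 1$)
$Z{\left(H \right)} = \frac{3 + H}{2 H}$
$\left(Z{\left(F{\left(0 \right)} \right)} - 442\right) 393 = \left(\frac{3 + 1}{2 \cdot 1} - 442\right) 393 = \left(\frac{1}{2} \cdot 1 \cdot 4 - 442\right) 393 = \left(2 - 442\right) 393 = \left(-440\right) 393 = -172920$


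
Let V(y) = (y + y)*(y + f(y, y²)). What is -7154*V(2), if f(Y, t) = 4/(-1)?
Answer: 57232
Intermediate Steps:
f(Y, t) = -4 (f(Y, t) = 4*(-1) = -4)
V(y) = 2*y*(-4 + y) (V(y) = (y + y)*(y - 4) = (2*y)*(-4 + y) = 2*y*(-4 + y))
-7154*V(2) = -14308*2*(-4 + 2) = -14308*2*(-2) = -7154*(-8) = 57232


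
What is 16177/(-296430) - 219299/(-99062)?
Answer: 15851069149/7341237165 ≈ 2.1592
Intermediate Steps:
16177/(-296430) - 219299/(-99062) = 16177*(-1/296430) - 219299*(-1/99062) = -16177/296430 + 219299/99062 = 15851069149/7341237165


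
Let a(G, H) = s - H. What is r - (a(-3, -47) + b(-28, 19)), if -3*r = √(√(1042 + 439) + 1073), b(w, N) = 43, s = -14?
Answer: -76 - √(1073 + √1481)/3 ≈ -87.113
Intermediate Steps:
a(G, H) = -14 - H
r = -√(1073 + √1481)/3 (r = -√(√(1042 + 439) + 1073)/3 = -√(√1481 + 1073)/3 = -√(1073 + √1481)/3 ≈ -11.113)
r - (a(-3, -47) + b(-28, 19)) = -√(1073 + √1481)/3 - ((-14 - 1*(-47)) + 43) = -√(1073 + √1481)/3 - ((-14 + 47) + 43) = -√(1073 + √1481)/3 - (33 + 43) = -√(1073 + √1481)/3 - 1*76 = -√(1073 + √1481)/3 - 76 = -76 - √(1073 + √1481)/3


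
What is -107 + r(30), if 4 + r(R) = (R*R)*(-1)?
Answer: -1011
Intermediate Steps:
r(R) = -4 - R² (r(R) = -4 + (R*R)*(-1) = -4 + R²*(-1) = -4 - R²)
-107 + r(30) = -107 + (-4 - 1*30²) = -107 + (-4 - 1*900) = -107 + (-4 - 900) = -107 - 904 = -1011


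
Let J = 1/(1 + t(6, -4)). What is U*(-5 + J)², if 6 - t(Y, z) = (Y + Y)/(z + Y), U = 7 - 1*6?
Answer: 16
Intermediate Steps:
U = 1 (U = 7 - 6 = 1)
t(Y, z) = 6 - 2*Y/(Y + z) (t(Y, z) = 6 - (Y + Y)/(z + Y) = 6 - 2*Y/(Y + z))
J = 1 (J = 1/(1 + 2*(2*6 + 3*(-4))/(6 - 4)) = 1/(1 + 2*(12 - 12)/2) = 1/(1 + 2*(½)*0) = 1/(1 + 0) = 1/1 = 1)
U*(-5 + J)² = 1*(-5 + 1)² = 1*(-4)² = 1*16 = 16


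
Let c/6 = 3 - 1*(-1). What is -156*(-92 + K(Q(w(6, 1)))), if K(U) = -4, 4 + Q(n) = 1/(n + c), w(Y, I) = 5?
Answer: 14976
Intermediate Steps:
c = 24 (c = 6*(3 - 1*(-1)) = 6*(3 + 1) = 6*4 = 24)
Q(n) = -4 + 1/(24 + n) (Q(n) = -4 + 1/(n + 24) = -4 + 1/(24 + n))
-156*(-92 + K(Q(w(6, 1)))) = -156*(-92 - 4) = -156*(-96) = 14976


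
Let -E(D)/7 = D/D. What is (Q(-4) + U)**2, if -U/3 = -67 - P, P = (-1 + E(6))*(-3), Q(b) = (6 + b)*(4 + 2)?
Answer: 81225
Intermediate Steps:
E(D) = -7 (E(D) = -7*D/D = -7*1 = -7)
Q(b) = 36 + 6*b (Q(b) = (6 + b)*6 = 36 + 6*b)
P = 24 (P = (-1 - 7)*(-3) = -8*(-3) = 24)
U = 273 (U = -3*(-67 - 1*24) = -3*(-67 - 24) = -3*(-91) = 273)
(Q(-4) + U)**2 = ((36 + 6*(-4)) + 273)**2 = ((36 - 24) + 273)**2 = (12 + 273)**2 = 285**2 = 81225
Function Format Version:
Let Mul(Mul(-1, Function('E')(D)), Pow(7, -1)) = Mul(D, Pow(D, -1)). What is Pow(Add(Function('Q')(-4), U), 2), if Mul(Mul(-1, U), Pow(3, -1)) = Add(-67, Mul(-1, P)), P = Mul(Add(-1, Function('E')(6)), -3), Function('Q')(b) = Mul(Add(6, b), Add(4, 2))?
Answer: 81225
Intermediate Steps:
Function('E')(D) = -7 (Function('E')(D) = Mul(-7, Mul(D, Pow(D, -1))) = Mul(-7, 1) = -7)
Function('Q')(b) = Add(36, Mul(6, b)) (Function('Q')(b) = Mul(Add(6, b), 6) = Add(36, Mul(6, b)))
P = 24 (P = Mul(Add(-1, -7), -3) = Mul(-8, -3) = 24)
U = 273 (U = Mul(-3, Add(-67, Mul(-1, 24))) = Mul(-3, Add(-67, -24)) = Mul(-3, -91) = 273)
Pow(Add(Function('Q')(-4), U), 2) = Pow(Add(Add(36, Mul(6, -4)), 273), 2) = Pow(Add(Add(36, -24), 273), 2) = Pow(Add(12, 273), 2) = Pow(285, 2) = 81225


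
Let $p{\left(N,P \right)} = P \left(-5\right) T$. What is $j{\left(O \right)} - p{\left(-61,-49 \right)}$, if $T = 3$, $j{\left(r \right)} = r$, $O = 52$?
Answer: $-683$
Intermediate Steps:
$p{\left(N,P \right)} = - 15 P$ ($p{\left(N,P \right)} = P \left(-5\right) 3 = - 5 P 3 = - 15 P$)
$j{\left(O \right)} - p{\left(-61,-49 \right)} = 52 - \left(-15\right) \left(-49\right) = 52 - 735 = -683$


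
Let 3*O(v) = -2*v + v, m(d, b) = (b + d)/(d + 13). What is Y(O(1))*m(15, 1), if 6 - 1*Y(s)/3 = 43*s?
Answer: 244/7 ≈ 34.857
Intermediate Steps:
m(d, b) = (b + d)/(13 + d)
O(v) = -v/3 (O(v) = (-2*v + v)/3 = (-v)/3 = -v/3)
Y(s) = 18 - 129*s
Y(O(1))*m(15, 1) = (18 - (-43))*((1 + 15)/(13 + 15)) = (18 - 129*(-1/3))*(16/28) = (18 + 43)*((1/28)*16) = 61*(4/7) = 244/7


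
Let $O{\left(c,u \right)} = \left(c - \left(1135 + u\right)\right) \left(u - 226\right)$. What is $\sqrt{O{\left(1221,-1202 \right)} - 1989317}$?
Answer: $i \sqrt{3828581} \approx 1956.7 i$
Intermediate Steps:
$O{\left(c,u \right)} = \left(-226 + u\right) \left(-1135 + c - u\right)$ ($O{\left(c,u \right)} = \left(-1135 + c - u\right) \left(-226 + u\right) = \left(-226 + u\right) \left(-1135 + c - u\right)$)
$\sqrt{O{\left(1221,-1202 \right)} - 1989317} = \sqrt{\left(256510 - \left(-1202\right)^{2} - -1092618 - 275946 + 1221 \left(-1202\right)\right) - 1989317} = \sqrt{\left(256510 - 1444804 + 1092618 - 275946 - 1467642\right) - 1989317} = \sqrt{-1839264 - 1989317} = \sqrt{-3828581} = i \sqrt{3828581}$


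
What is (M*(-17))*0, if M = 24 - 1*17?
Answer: 0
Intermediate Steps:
M = 7 (M = 24 - 17 = 7)
(M*(-17))*0 = (7*(-17))*0 = -119*0 = 0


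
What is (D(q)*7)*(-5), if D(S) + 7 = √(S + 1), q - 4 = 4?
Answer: 140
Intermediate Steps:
q = 8 (q = 4 + 4 = 8)
D(S) = -7 + √(1 + S) (D(S) = -7 + √(S + 1) = -7 + √(1 + S))
(D(q)*7)*(-5) = ((-7 + √(1 + 8))*7)*(-5) = ((-7 + √9)*7)*(-5) = ((-7 + 3)*7)*(-5) = -4*7*(-5) = -28*(-5) = 140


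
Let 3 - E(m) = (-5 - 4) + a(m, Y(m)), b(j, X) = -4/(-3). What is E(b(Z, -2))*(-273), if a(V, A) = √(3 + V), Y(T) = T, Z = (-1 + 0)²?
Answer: -3276 + 91*√39 ≈ -2707.7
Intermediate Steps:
Z = 1 (Z = (-1)² = 1)
b(j, X) = 4/3 (b(j, X) = -4*(-⅓) = 4/3)
E(m) = 12 - √(3 + m) (E(m) = 3 - ((-5 - 4) + √(3 + m)) = 3 - (-9 + √(3 + m)) = 3 + (9 - √(3 + m)) = 12 - √(3 + m))
E(b(Z, -2))*(-273) = (12 - √(3 + 4/3))*(-273) = (12 - √(13/3))*(-273) = (12 - √39/3)*(-273) = -3276 + 91*√39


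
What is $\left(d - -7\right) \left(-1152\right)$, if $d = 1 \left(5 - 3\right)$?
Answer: $-10368$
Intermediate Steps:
$d = 2$ ($d = 1 \cdot 2 = 2$)
$\left(d - -7\right) \left(-1152\right) = \left(2 - -7\right) \left(-1152\right) = \left(2 + 7\right) \left(-1152\right) = 9 \left(-1152\right) = -10368$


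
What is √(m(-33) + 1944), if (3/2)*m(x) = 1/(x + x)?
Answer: √2117005/33 ≈ 44.091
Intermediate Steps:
m(x) = 1/(3*x) (m(x) = 2/(3*(x + x)) = 2/(3*((2*x))) = 2*(1/(2*x))/3 = 1/(3*x))
√(m(-33) + 1944) = √((⅓)/(-33) + 1944) = √((⅓)*(-1/33) + 1944) = √(-1/99 + 1944) = √(192455/99) = √2117005/33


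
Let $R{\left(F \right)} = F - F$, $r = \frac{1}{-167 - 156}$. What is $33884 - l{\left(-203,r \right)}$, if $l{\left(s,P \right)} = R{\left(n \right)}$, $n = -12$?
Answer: $33884$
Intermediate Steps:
$r = - \frac{1}{323}$ ($r = \frac{1}{-323} = - \frac{1}{323} \approx -0.003096$)
$R{\left(F \right)} = 0$
$l{\left(s,P \right)} = 0$
$33884 - l{\left(-203,r \right)} = 33884 - 0 = 33884 + 0 = 33884$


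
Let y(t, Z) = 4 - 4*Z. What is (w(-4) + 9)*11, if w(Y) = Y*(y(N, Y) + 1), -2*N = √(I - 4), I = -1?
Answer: -825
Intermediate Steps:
N = -I*√5/2 (N = -√(-1 - 4)/2 = -I*√5/2 ≈ -1.118*I)
w(Y) = Y*(5 - 4*Y) (w(Y) = Y*((4 - 4*Y) + 1) = Y*(5 - 4*Y))
(w(-4) + 9)*11 = (-4*(5 - 4*(-4)) + 9)*11 = (-4*(5 + 16) + 9)*11 = (-4*21 + 9)*11 = (-84 + 9)*11 = -75*11 = -825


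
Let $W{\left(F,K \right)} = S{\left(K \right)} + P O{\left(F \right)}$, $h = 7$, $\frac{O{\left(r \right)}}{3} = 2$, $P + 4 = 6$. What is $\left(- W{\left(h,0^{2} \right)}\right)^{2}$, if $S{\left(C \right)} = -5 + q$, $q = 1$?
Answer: $64$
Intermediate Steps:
$P = 2$ ($P = -4 + 6 = 2$)
$O{\left(r \right)} = 6$ ($O{\left(r \right)} = 3 \cdot 2 = 6$)
$S{\left(C \right)} = -4$ ($S{\left(C \right)} = -5 + 1 = -4$)
$W{\left(F,K \right)} = 8$ ($W{\left(F,K \right)} = -4 + 2 \cdot 6 = -4 + 12 = 8$)
$\left(- W{\left(h,0^{2} \right)}\right)^{2} = \left(\left(-1\right) 8\right)^{2} = \left(-8\right)^{2} = 64$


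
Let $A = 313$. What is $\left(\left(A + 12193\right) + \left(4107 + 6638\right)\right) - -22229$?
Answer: $45480$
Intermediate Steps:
$\left(\left(A + 12193\right) + \left(4107 + 6638\right)\right) - -22229 = \left(\left(313 + 12193\right) + \left(4107 + 6638\right)\right) - -22229 = \left(12506 + 10745\right) + 22229 = 23251 + 22229 = 45480$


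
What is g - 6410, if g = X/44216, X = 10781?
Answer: -283413779/44216 ≈ -6409.8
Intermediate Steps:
g = 10781/44216 ≈ 0.24383
g - 6410 = 10781/44216 - 6410 = -283413779/44216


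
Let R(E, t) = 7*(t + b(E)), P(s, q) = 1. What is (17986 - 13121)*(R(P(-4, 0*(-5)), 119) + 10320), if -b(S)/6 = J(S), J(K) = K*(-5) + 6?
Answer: 54055015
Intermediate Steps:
J(K) = 6 - 5*K (J(K) = -5*K + 6 = 6 - 5*K)
b(S) = -36 + 30*S (b(S) = -6*(6 - 5*S) = -36 + 30*S)
R(E, t) = -252 + 7*t + 210*E (R(E, t) = 7*(t + (-36 + 30*E)) = 7*(-36 + t + 30*E) = -252 + 7*t + 210*E)
(17986 - 13121)*(R(P(-4, 0*(-5)), 119) + 10320) = (17986 - 13121)*((-252 + 7*119 + 210*1) + 10320) = 4865*((-252 + 833 + 210) + 10320) = 4865*(791 + 10320) = 4865*11111 = 54055015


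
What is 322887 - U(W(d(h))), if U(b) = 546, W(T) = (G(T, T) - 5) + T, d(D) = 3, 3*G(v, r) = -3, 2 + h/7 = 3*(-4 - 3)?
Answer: 322341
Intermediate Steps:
h = -161 (h = -14 + 7*(3*(-4 - 3)) = -14 + 7*(3*(-7)) = -14 + 7*(-21) = -14 - 147 = -161)
G(v, r) = -1 (G(v, r) = (⅓)*(-3) = -1)
W(T) = -6 + T (W(T) = (-1 - 5) + T = -6 + T)
322887 - U(W(d(h))) = 322887 - 1*546 = 322887 - 546 = 322341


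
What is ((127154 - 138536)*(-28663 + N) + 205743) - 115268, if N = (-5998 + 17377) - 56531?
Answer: 840252805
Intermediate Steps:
N = -45152 (N = 11379 - 56531 = -45152)
((127154 - 138536)*(-28663 + N) + 205743) - 115268 = ((127154 - 138536)*(-28663 - 45152) + 205743) - 115268 = (-11382*(-73815) + 205743) - 115268 = (840162330 + 205743) - 115268 = 840368073 - 115268 = 840252805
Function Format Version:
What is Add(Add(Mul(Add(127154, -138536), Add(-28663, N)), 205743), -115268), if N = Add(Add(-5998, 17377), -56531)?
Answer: 840252805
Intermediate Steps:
N = -45152 (N = Add(11379, -56531) = -45152)
Add(Add(Mul(Add(127154, -138536), Add(-28663, N)), 205743), -115268) = Add(Add(Mul(Add(127154, -138536), Add(-28663, -45152)), 205743), -115268) = Add(Add(Mul(-11382, -73815), 205743), -115268) = Add(Add(840162330, 205743), -115268) = Add(840368073, -115268) = 840252805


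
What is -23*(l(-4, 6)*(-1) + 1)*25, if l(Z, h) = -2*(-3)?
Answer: 2875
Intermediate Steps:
l(Z, h) = 6
-23*(l(-4, 6)*(-1) + 1)*25 = -23*(6*(-1) + 1)*25 = -23*(-6 + 1)*25 = -23*(-5)*25 = 115*25 = 2875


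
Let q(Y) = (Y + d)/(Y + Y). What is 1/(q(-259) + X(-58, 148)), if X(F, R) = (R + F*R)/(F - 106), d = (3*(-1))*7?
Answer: 1517/78853 ≈ 0.019238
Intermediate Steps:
d = -21 (d = -3*7 = -21)
q(Y) = (-21 + Y)/(2*Y) (q(Y) = (Y - 21)/(Y + Y) = (-21 + Y)/((2*Y)) = (-21 + Y)*(1/(2*Y)) = (-21 + Y)/(2*Y))
X(F, R) = (R + F*R)/(-106 + F)
1/(q(-259) + X(-58, 148)) = 1/((1/2)*(-21 - 259)/(-259) + 148*(1 - 58)/(-106 - 58)) = 1/((1/2)*(-1/259)*(-280) + 148*(-57)/(-164)) = 1/(20/37 + 148*(-1/164)*(-57)) = 1/(20/37 + 2109/41) = 1/(78853/1517) = 1517/78853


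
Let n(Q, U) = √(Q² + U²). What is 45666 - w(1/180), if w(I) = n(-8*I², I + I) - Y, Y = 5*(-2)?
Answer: 45656 - √2026/4050 ≈ 45656.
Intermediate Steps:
Y = -10
w(I) = 10 + √(4*I² + 64*I⁴) (w(I) = √((-8*I²)² + (I + I)²) - 1*(-10) = √(64*I⁴ + (2*I)²) + 10 = √(64*I⁴ + 4*I²) + 10 = √(4*I² + 64*I⁴) + 10 = 10 + √(4*I² + 64*I⁴))
45666 - w(1/180) = 45666 - (10 + 2*√((1/180)² + 16*(1/180)⁴)) = 45666 - (10 + 2*√(1/32400 + 16*(1/1049760000))) = 45666 - (10 + 2*√(1/32400 + 1/65610000)) = 45666 - (10 + 2*√(1013/32805000)) = 45666 - (10 + 2*(√2026/8100)) = 45666 - (10 + √2026/4050) = 45666 + (-10 - √2026/4050) = 45656 - √2026/4050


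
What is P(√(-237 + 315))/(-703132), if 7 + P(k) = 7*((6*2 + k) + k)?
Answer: -77/703132 - 7*√78/351566 ≈ -0.00028536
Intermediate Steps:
P(k) = 77 + 14*k (P(k) = -7 + 7*((6*2 + k) + k) = -7 + 7*((12 + k) + k) = -7 + 7*(12 + 2*k) = -7 + (84 + 14*k) = 77 + 14*k)
P(√(-237 + 315))/(-703132) = (77 + 14*√(-237 + 315))/(-703132) = (77 + 14*√78)*(-1/703132) = -77/703132 - 7*√78/351566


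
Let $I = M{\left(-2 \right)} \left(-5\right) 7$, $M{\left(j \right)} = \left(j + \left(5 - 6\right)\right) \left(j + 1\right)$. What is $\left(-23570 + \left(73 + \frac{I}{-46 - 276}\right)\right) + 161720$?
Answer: $\frac{6358273}{46} \approx 1.3822 \cdot 10^{5}$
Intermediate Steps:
$M{\left(j \right)} = \left(1 + j\right) \left(-1 + j\right)$ ($M{\left(j \right)} = \left(j + \left(5 - 6\right)\right) \left(1 + j\right) = \left(j - 1\right) \left(1 + j\right) = \left(-1 + j\right) \left(1 + j\right) = \left(1 + j\right) \left(-1 + j\right)$)
$I = -105$ ($I = \left(-1 + \left(-2\right)^{2}\right) \left(-5\right) 7 = \left(-1 + 4\right) \left(-5\right) 7 = 3 \left(-5\right) 7 = \left(-15\right) 7 = -105$)
$\left(-23570 + \left(73 + \frac{I}{-46 - 276}\right)\right) + 161720 = \left(-23570 + \left(73 + \frac{1}{-46 - 276} \left(-105\right)\right)\right) + 161720 = \left(-23570 + \left(73 + \frac{1}{-322} \left(-105\right)\right)\right) + 161720 = \left(-23570 + \left(73 - - \frac{15}{46}\right)\right) + 161720 = \left(-23570 + \left(73 + \frac{15}{46}\right)\right) + 161720 = \left(-23570 + \frac{3373}{46}\right) + 161720 = - \frac{1080847}{46} + 161720 = \frac{6358273}{46}$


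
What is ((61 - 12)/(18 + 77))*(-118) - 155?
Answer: -20507/95 ≈ -215.86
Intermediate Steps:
((61 - 12)/(18 + 77))*(-118) - 155 = (49/95)*(-118) - 155 = -5782/95 - 155 = -20507/95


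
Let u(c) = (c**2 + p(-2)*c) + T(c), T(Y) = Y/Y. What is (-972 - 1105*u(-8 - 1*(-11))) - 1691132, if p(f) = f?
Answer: -1696524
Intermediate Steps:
T(Y) = 1
u(c) = 1 + c**2 - 2*c (u(c) = (c**2 - 2*c) + 1 = 1 + c**2 - 2*c)
(-972 - 1105*u(-8 - 1*(-11))) - 1691132 = (-972 - 1105*(1 + (-8 - 1*(-11))**2 - 2*(-8 - 1*(-11)))) - 1691132 = (-972 - 1105*(1 + (-8 + 11)**2 - 2*(-8 + 11))) - 1691132 = (-972 - 1105*(1 + 3**2 - 2*3)) - 1691132 = (-972 - 1105*(1 + 9 - 6)) - 1691132 = (-972 - 1105*4) - 1691132 = (-972 - 4420) - 1691132 = -5392 - 1691132 = -1696524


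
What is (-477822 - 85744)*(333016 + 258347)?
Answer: -333272080458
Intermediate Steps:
(-477822 - 85744)*(333016 + 258347) = -563566*591363 = -333272080458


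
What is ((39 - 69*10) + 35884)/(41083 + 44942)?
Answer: 35233/86025 ≈ 0.40957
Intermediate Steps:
((39 - 69*10) + 35884)/(41083 + 44942) = ((39 - 690) + 35884)/86025 = (-651 + 35884)*(1/86025) = 35233*(1/86025) = 35233/86025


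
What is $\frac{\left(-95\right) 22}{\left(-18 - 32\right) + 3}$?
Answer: $\frac{2090}{47} \approx 44.468$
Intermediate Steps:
$\frac{\left(-95\right) 22}{\left(-18 - 32\right) + 3} = - \frac{2090}{-50 + 3} = - \frac{2090}{-47} = \left(-2090\right) \left(- \frac{1}{47}\right) = \frac{2090}{47}$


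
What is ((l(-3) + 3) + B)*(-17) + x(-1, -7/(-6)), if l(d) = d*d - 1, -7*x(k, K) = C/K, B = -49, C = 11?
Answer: 31588/49 ≈ 644.65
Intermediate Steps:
x(k, K) = -11/(7*K)
l(d) = -1 + d² (l(d) = d² - 1 = -1 + d²)
((l(-3) + 3) + B)*(-17) + x(-1, -7/(-6)) = (((-1 + (-3)²) + 3) - 49)*(-17) - 11/(7*((-7/(-6)))) = (((-1 + 9) + 3) - 49)*(-17) - 11/(7*((-7*(-⅙)))) = ((8 + 3) - 49)*(-17) - 11/(7*7/6) = (11 - 49)*(-17) - 11/7*6/7 = -38*(-17) - 66/49 = 646 - 66/49 = 31588/49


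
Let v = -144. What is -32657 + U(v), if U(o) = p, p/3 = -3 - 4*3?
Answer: -32702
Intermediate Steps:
p = -45 (p = 3*(-3 - 4*3) = 3*(-3 - 12) = 3*(-15) = -45)
U(o) = -45
-32657 + U(v) = -32657 - 45 = -32702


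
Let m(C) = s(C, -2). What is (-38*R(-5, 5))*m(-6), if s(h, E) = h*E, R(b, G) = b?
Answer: 2280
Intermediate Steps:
s(h, E) = E*h
m(C) = -2*C
(-38*R(-5, 5))*m(-6) = (-38*(-5))*(-2*(-6)) = 190*12 = 2280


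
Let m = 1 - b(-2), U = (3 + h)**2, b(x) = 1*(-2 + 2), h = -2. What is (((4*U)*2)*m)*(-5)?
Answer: -40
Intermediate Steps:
b(x) = 0 (b(x) = 1*0 = 0)
U = 1 (U = (3 - 2)**2 = 1**2 = 1)
m = 1 (m = 1 - 1*0 = 1 + 0 = 1)
(((4*U)*2)*m)*(-5) = (((4*1)*2)*1)*(-5) = ((4*2)*1)*(-5) = (8*1)*(-5) = 8*(-5) = -40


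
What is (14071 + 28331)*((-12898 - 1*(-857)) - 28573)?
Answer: -1722114828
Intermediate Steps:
(14071 + 28331)*((-12898 - 1*(-857)) - 28573) = 42402*((-12898 + 857) - 28573) = 42402*(-12041 - 28573) = 42402*(-40614) = -1722114828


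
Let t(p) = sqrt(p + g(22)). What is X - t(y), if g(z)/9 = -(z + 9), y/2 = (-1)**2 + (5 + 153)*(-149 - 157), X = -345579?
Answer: -345579 - I*sqrt(96973) ≈ -3.4558e+5 - 311.4*I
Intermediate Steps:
y = -96694 (y = 2*((-1)**2 + (5 + 153)*(-149 - 157)) = 2*(1 + 158*(-306)) = 2*(1 - 48348) = 2*(-48347) = -96694)
g(z) = -81 - 9*z (g(z) = 9*(-(z + 9)) = 9*(-(9 + z)) = 9*(-9 - z) = -81 - 9*z)
t(p) = sqrt(-279 + p) (t(p) = sqrt(p + (-81 - 9*22)) = sqrt(p + (-81 - 198)) = sqrt(p - 279) = sqrt(-279 + p))
X - t(y) = -345579 - sqrt(-279 - 96694) = -345579 - sqrt(-96973) = -345579 - I*sqrt(96973)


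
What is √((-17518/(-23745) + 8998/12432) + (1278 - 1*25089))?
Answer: I*√14408369442390795690/24599820 ≈ 154.3*I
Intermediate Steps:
√((-17518/(-23745) + 8998/12432) + (1278 - 1*25089)) = √((-17518*(-1/23745) + 8998*(1/12432)) + (1278 - 25089)) = √((17518/23745 + 4499/6216) - 23811) = √(71906881/49199640 - 23811) = √(-1171420721159/49199640) = I*√14408369442390795690/24599820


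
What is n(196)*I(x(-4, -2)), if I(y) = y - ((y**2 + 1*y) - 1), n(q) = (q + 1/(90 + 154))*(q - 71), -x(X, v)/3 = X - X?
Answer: 5978125/244 ≈ 24501.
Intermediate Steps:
x(X, v) = 0 (x(X, v) = -3*(X - X) = -3*0 = 0)
n(q) = (-71 + q)*(1/244 + q) (n(q) = (q + 1/244)*(-71 + q) = (1/244 + q)*(-71 + q) = (-71 + q)*(1/244 + q))
I(y) = 1 - y**2 (I(y) = y - ((y**2 + y) - 1) = y - ((y + y**2) - 1) = y - (-1 + y + y**2) = y + (1 - y - y**2) = 1 - y**2)
n(196)*I(x(-4, -2)) = (-71/244 + 196**2 - 17323/244*196)*(1 - 1*0**2) = (-71/244 + 38416 - 848827/61)*(1 - 1*0) = 5978125*(1 + 0)/244 = (5978125/244)*1 = 5978125/244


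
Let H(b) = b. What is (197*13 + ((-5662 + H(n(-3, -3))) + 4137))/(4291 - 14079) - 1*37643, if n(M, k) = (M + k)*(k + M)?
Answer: -92112689/2447 ≈ -37643.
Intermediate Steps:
n(M, k) = (M + k)² (n(M, k) = (M + k)*(M + k) = (M + k)²)
(197*13 + ((-5662 + H(n(-3, -3))) + 4137))/(4291 - 14079) - 1*37643 = (197*13 + ((-5662 + (-3 - 3)²) + 4137))/(4291 - 14079) - 1*37643 = (2561 + ((-5662 + (-6)²) + 4137))/(-9788) - 37643 = (2561 + ((-5662 + 36) + 4137))*(-1/9788) - 37643 = (2561 + (-5626 + 4137))*(-1/9788) - 37643 = (2561 - 1489)*(-1/9788) - 37643 = 1072*(-1/9788) - 37643 = -268/2447 - 37643 = -92112689/2447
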